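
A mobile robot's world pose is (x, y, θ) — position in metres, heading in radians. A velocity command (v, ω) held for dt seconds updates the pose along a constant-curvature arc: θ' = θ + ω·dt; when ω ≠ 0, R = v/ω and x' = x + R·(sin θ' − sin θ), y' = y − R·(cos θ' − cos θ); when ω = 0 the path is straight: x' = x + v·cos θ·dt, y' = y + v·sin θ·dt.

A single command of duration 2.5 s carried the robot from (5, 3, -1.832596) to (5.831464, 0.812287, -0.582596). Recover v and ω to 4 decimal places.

Δθ = -0.582596 − -1.832596 = 1.250000
ω = Δθ/dt = 1.250000/2.5 = 0.5000
R = −Δy/(cos θ' − cos θ) = 2.0000
v = R·ω = 2.0000·0.5000 = 1.0000

v = 1.0000, ω = 0.5000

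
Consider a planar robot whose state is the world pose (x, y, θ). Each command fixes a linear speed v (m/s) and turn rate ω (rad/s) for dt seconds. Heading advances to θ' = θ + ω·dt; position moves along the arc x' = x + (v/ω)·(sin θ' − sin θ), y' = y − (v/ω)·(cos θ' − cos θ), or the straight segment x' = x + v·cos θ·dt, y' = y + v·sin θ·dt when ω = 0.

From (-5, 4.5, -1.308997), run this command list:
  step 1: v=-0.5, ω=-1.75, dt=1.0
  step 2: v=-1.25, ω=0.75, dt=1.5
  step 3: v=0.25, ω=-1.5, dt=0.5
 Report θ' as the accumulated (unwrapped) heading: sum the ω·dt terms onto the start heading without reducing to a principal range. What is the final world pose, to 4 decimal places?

(-3.4093, 5.8373, -2.6840)

step 1: θ'=-3.0590 (R=0.2857) → pose (-4.7476, 4.8587, -3.0590)
step 2: θ'=-1.9340 (R=-1.6667) → pose (-3.3272, 5.9276, -1.9340)
step 3: θ'=-2.6840 (R=-0.1667) → pose (-3.4093, 5.8373, -2.6840)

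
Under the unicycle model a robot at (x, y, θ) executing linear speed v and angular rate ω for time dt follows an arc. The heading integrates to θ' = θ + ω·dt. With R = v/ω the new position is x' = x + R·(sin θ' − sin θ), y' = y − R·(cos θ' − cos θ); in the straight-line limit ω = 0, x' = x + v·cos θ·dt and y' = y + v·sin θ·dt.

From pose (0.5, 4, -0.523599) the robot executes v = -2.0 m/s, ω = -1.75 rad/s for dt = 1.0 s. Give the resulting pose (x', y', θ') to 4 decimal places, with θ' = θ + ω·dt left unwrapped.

(0.1994, 5.7284, -2.2736)

θ' = -0.5236 + -1.75·1.0 = -2.2736
R = v/ω = -2.0/-1.75 = 1.1429
x' = 0.5 + 1.1429·(sin -2.2736 − sin -0.5236) = 0.1994
y' = 4 − 1.1429·(cos -2.2736 − cos -0.5236) = 5.7284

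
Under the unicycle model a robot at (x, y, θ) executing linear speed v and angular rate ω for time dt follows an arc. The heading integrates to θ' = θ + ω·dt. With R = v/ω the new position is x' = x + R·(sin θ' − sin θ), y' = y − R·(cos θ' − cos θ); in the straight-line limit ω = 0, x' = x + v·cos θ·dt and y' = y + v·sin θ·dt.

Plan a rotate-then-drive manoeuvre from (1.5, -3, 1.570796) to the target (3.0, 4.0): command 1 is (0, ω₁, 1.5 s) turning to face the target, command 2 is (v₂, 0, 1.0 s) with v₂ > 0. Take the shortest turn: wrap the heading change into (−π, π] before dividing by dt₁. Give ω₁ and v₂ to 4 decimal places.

heading to target = atan2(4−-3, 3−1.5) = 1.3597
Δθ = wrap(1.3597 − 1.5708) = -0.2111; ω₁ = Δθ/dt₁ = -0.1407
distance = √((3−1.5)² + (4−-3)²) = 7.1589; v₂ = distance/dt₂ = 7.1589

ω₁ = -0.1407, v₂ = 7.1589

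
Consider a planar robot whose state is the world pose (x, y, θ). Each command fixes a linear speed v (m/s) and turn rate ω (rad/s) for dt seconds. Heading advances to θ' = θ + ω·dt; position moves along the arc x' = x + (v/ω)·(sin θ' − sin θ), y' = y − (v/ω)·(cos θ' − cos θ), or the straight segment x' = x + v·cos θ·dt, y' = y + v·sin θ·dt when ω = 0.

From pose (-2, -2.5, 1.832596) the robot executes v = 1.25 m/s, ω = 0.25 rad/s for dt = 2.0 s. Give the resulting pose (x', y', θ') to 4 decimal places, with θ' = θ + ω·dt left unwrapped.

θ' = 1.8326 + 0.25·2.0 = 2.3326
R = v/ω = 1.25/0.25 = 5.0000
x' = -2 + 5.0000·(sin 2.3326 − sin 1.8326) = -3.2117
y' = -2.5 − 5.0000·(cos 2.3326 − cos 1.8326) = -0.3430

(-3.2117, -0.3430, 2.3326)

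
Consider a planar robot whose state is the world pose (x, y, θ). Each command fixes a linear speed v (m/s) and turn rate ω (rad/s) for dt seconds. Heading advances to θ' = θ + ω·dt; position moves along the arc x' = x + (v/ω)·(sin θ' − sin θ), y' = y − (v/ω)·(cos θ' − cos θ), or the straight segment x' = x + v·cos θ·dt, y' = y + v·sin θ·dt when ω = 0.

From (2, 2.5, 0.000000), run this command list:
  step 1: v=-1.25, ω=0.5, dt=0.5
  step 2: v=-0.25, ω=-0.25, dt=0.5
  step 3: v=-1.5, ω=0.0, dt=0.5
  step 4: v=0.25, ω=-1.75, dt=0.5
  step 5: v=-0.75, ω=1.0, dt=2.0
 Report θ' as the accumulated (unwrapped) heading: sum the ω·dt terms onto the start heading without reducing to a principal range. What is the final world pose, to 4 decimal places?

(-0.5932, 1.9560, 1.2500)

step 1: θ'=0.2500 (R=-2.5000) → pose (1.3815, 2.4223, 0.2500)
step 2: θ'=0.1250 (R=1.0000) → pose (1.2588, 2.3990, 0.1250)
step 3: θ'=0.1250 (straight) → pose (0.5146, 2.3055, 0.1250)
step 4: θ'=-0.7500 (R=-0.1429) → pose (0.6298, 2.2683, -0.7500)
step 5: θ'=1.2500 (R=-0.7500) → pose (-0.5932, 1.9560, 1.2500)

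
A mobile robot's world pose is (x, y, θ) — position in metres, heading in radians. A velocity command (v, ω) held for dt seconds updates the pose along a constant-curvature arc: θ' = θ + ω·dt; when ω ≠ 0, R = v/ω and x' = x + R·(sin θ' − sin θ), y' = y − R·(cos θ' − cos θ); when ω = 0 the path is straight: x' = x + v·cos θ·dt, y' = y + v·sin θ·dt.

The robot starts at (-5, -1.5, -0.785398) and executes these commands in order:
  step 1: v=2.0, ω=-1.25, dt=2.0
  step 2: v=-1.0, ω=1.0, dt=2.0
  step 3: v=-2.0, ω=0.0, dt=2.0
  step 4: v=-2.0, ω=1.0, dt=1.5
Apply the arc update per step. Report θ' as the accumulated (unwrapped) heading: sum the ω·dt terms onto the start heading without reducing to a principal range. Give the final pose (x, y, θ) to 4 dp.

step 1: θ'=-3.2854 (R=-1.6000) → pose (-6.3607, -4.2149, -3.2854)
step 2: θ'=-1.2854 (R=-1.0000) → pose (-5.2578, -2.9436, -1.2854)
step 3: θ'=-1.2854 (straight) → pose (-6.3840, 0.8946, -1.2854)
step 4: θ'=0.2146 (R=-2.0000) → pose (-8.7290, 2.2856, 0.2146)

(-8.7290, 2.2856, 0.2146)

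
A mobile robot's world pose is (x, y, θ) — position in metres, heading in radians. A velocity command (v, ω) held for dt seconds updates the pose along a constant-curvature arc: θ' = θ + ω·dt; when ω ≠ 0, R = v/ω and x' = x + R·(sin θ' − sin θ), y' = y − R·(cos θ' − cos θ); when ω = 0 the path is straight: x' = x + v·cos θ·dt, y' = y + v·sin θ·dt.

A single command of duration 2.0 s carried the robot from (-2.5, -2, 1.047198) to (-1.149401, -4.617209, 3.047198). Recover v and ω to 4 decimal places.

v = -1.7500, ω = 1.0000

Δθ = 3.047198 − 1.047198 = 2.000000
ω = Δθ/dt = 2.000000/2.0 = 1.0000
R = −Δy/(cos θ' − cos θ) = -1.7500
v = R·ω = -1.7500·1.0000 = -1.7500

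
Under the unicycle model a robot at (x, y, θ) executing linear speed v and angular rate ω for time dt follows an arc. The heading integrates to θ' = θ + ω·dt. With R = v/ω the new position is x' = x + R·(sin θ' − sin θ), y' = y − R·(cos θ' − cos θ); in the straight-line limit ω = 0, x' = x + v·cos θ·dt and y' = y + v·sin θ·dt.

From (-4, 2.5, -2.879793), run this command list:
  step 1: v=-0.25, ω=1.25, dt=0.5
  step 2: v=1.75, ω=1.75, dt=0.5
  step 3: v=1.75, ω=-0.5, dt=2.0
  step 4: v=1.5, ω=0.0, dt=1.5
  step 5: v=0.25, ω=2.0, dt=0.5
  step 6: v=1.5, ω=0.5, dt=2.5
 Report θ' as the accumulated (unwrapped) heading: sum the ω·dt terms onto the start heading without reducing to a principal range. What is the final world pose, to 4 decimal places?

(-4.2315, -5.5244, -0.1298)

step 1: θ'=-2.2548 (R=-0.2000) → pose (-3.8968, 2.5668, -2.2548)
step 2: θ'=-1.3798 (R=1.0000) → pose (-4.1035, 1.7451, -1.3798)
step 3: θ'=-2.3798 (R=-3.5000) → pose (-5.1241, -1.4520, -2.3798)
step 4: θ'=-2.3798 (straight) → pose (-6.7522, -3.0050, -2.3798)
step 5: θ'=-1.3798 (R=0.1250) → pose (-6.7886, -3.1192, -1.3798)
step 6: θ'=-0.1298 (R=3.0000) → pose (-4.2315, -5.5244, -0.1298)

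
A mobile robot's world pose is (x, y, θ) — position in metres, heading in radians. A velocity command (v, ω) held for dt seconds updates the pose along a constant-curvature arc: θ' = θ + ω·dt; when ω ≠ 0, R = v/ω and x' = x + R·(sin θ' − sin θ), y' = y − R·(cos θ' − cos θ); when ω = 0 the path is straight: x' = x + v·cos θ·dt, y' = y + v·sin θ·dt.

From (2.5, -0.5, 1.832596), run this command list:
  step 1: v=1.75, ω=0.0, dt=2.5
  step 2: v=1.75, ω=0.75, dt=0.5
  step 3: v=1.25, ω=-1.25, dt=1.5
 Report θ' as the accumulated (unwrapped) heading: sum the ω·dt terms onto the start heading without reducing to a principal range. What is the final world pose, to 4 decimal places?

step 1: θ'=1.8326 (straight) → pose (1.3677, 3.7259, 1.8326)
step 2: θ'=2.2076 (R=2.3333) → pose (0.9898, 4.5095, 2.2076)
step 3: θ'=0.3326 (R=-1.0000) → pose (1.4674, 6.0493, 0.3326)

(1.4674, 6.0493, 0.3326)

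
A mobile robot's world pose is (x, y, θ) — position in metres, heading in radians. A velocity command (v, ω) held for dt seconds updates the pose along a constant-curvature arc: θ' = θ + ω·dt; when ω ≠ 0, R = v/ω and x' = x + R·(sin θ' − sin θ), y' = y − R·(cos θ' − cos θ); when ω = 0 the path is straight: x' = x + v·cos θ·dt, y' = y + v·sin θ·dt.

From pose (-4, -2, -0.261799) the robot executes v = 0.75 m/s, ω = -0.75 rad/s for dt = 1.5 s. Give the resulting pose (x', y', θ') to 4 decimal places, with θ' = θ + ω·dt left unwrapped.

(-3.2757, -2.7830, -1.3868)

θ' = -0.2618 + -0.75·1.5 = -1.3868
R = v/ω = 0.75/-0.75 = -1.0000
x' = -4 + -1.0000·(sin -1.3868 − sin -0.2618) = -3.2757
y' = -2 − -1.0000·(cos -1.3868 − cos -0.2618) = -2.7830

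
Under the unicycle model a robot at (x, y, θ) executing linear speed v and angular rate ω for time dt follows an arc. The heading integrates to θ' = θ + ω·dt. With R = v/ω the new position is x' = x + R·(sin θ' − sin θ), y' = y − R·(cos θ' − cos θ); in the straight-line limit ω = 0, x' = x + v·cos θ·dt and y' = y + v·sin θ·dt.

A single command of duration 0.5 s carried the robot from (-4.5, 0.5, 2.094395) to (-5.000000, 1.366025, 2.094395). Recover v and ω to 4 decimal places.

Δθ = 2.094395 − 2.094395 = 0.000000
ω = Δθ/dt = 0.000000/0.5 = 0.0000
ω = 0 → v = (Δx·cos θ + Δy·sin θ)/dt = 2.0000

v = 2.0000, ω = 0.0000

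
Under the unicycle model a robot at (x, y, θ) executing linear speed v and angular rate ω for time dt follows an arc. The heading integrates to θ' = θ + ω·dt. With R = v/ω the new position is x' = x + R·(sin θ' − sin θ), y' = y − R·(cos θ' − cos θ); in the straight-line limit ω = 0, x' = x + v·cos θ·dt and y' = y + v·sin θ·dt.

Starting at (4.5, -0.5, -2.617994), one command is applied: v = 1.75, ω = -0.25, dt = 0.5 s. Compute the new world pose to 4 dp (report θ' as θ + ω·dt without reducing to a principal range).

(3.7169, -0.8891, -2.7430)

θ' = -2.6180 + -0.25·0.5 = -2.7430
R = v/ω = 1.75/-0.25 = -7.0000
x' = 4.5 + -7.0000·(sin -2.7430 − sin -2.6180) = 3.7169
y' = -0.5 − -7.0000·(cos -2.7430 − cos -2.6180) = -0.8891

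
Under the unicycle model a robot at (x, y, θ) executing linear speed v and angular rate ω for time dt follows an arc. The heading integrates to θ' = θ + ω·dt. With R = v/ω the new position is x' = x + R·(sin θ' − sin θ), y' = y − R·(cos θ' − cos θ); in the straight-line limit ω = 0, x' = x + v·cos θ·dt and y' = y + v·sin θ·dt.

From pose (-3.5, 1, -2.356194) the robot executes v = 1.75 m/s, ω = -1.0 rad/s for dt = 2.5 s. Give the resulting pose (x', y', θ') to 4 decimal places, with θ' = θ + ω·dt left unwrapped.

θ' = -2.3562 + -1.0·2.5 = -4.8562
R = v/ω = 1.75/-1.0 = -1.7500
x' = -3.5 + -1.7500·(sin -4.8562 − sin -2.3562) = -6.4694
y' = 1 − -1.7500·(cos -4.8562 − cos -2.3562) = 2.4882

(-6.4694, 2.4882, -4.8562)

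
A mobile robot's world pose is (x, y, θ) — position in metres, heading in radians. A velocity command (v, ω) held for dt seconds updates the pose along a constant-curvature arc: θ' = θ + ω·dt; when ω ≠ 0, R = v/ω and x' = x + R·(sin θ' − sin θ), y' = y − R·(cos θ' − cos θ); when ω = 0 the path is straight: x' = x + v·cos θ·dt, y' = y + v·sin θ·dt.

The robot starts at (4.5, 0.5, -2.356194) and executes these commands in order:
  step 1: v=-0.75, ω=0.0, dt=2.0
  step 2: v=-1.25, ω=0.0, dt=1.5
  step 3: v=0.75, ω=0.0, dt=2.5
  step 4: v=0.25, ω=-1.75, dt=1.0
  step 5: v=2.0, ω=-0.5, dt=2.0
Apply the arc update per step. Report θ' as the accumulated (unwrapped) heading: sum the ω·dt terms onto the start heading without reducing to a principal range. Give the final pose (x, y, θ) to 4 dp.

(4.9357, 5.3941, -5.1062)

step 1: θ'=-2.3562 (straight) → pose (5.5607, 1.5607, -2.3562)
step 2: θ'=-2.3562 (straight) → pose (6.8865, 2.8865, -2.3562)
step 3: θ'=-2.3562 (straight) → pose (5.5607, 1.5607, -2.3562)
step 4: θ'=-4.1062 (R=-0.1429) → pose (5.3422, 1.5803, -4.1062)
step 5: θ'=-5.1062 (R=-4.0000) → pose (4.9357, 5.3941, -5.1062)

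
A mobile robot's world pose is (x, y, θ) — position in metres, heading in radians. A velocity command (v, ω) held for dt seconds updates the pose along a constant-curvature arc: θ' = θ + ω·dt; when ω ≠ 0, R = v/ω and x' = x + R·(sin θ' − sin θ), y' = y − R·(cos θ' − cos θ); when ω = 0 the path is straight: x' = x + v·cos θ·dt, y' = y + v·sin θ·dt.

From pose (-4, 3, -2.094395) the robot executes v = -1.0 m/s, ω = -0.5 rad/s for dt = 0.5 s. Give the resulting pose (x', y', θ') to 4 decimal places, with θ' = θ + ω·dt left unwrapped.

θ' = -2.0944 + -0.5·0.5 = -2.3444
R = v/ω = -1.0/-0.5 = 2.0000
x' = -4 + 2.0000·(sin -2.3444 − sin -2.0944) = -3.6988
y' = 3 − 2.0000·(cos -2.3444 − cos -2.0944) = 3.3974

(-3.6988, 3.3974, -2.3444)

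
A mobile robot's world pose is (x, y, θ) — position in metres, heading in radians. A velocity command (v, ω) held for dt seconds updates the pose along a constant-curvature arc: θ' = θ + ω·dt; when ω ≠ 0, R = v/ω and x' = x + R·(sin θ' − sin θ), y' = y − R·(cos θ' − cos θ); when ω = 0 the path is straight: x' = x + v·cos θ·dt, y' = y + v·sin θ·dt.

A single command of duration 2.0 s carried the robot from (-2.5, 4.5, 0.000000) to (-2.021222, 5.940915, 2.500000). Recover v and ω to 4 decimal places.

v = 1.0000, ω = 1.2500

Δθ = 2.500000 − 0.000000 = 2.500000
ω = Δθ/dt = 2.500000/2.0 = 1.2500
R = −Δy/(cos θ' − cos θ) = 0.8000
v = R·ω = 0.8000·1.2500 = 1.0000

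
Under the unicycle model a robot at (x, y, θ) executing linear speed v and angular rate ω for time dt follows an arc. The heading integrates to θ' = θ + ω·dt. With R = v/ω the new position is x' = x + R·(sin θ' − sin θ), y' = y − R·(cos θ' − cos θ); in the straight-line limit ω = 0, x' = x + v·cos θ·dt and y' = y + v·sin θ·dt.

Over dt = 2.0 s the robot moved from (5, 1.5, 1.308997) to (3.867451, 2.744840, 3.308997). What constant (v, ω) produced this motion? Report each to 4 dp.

v = 1.0000, ω = 1.0000

Δθ = 3.308997 − 1.308997 = 2.000000
ω = Δθ/dt = 2.000000/2.0 = 1.0000
R = −Δy/(cos θ' − cos θ) = 1.0000
v = R·ω = 1.0000·1.0000 = 1.0000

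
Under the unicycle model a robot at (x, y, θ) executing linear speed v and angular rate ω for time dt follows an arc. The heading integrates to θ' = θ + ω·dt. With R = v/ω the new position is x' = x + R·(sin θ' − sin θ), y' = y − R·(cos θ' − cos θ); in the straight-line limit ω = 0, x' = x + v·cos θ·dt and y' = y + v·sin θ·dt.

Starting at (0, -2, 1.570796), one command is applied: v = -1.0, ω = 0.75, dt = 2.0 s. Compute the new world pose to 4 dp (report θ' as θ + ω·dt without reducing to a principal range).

θ' = 1.5708 + 0.75·2.0 = 3.0708
R = v/ω = -1.0/0.75 = -1.3333
x' = 0 + -1.3333·(sin 3.0708 − sin 1.5708) = 1.2390
y' = -2 − -1.3333·(cos 3.0708 − cos 1.5708) = -3.3300

(1.2390, -3.3300, 3.0708)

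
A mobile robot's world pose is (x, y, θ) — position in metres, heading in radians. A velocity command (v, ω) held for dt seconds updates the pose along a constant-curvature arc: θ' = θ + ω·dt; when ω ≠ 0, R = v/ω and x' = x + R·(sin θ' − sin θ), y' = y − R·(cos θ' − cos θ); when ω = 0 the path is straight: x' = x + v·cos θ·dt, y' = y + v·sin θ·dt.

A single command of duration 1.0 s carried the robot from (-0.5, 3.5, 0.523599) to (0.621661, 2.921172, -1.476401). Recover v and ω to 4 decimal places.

v = 1.5000, ω = -2.0000

Δθ = -1.476401 − 0.523599 = -2.000000
ω = Δθ/dt = -2.000000/1.0 = -2.0000
R = Δx/(sin θ' − sin θ) = -0.7500
v = R·ω = -0.7500·-2.0000 = 1.5000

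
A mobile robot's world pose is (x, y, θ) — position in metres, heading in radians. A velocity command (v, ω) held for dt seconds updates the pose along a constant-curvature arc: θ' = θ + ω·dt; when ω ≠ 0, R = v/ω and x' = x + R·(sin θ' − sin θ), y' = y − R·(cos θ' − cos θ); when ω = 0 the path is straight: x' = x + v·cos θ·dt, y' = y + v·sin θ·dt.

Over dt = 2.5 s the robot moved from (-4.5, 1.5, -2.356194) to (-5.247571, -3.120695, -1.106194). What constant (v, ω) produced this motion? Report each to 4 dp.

Δθ = -1.106194 − -2.356194 = 1.250000
ω = Δθ/dt = 1.250000/2.5 = 0.5000
R = −Δy/(cos θ' − cos θ) = 4.0000
v = R·ω = 4.0000·0.5000 = 2.0000

v = 2.0000, ω = 0.5000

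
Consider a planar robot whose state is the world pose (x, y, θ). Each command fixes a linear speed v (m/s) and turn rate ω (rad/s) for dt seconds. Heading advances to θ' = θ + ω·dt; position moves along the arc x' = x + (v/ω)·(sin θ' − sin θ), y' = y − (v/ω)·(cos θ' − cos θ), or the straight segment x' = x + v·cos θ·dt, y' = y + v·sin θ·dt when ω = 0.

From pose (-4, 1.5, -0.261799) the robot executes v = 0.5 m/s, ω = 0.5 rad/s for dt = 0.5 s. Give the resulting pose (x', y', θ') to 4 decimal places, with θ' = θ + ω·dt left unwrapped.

(-3.7530, 1.4660, -0.0118)

θ' = -0.2618 + 0.5·0.5 = -0.0118
R = v/ω = 0.5/0.5 = 1.0000
x' = -4 + 1.0000·(sin -0.0118 − sin -0.2618) = -3.7530
y' = 1.5 − 1.0000·(cos -0.0118 − cos -0.2618) = 1.4660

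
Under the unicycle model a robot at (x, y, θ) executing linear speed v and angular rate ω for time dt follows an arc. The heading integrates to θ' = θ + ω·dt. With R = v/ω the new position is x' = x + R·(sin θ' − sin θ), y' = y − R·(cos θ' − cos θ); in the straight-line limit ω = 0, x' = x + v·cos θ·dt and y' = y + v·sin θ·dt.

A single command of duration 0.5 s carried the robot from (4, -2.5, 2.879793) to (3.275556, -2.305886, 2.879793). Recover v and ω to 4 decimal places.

Δθ = 2.879793 − 2.879793 = 0.000000
ω = Δθ/dt = 0.000000/0.5 = 0.0000
ω = 0 → v = (Δx·cos θ + Δy·sin θ)/dt = 1.5000

v = 1.5000, ω = 0.0000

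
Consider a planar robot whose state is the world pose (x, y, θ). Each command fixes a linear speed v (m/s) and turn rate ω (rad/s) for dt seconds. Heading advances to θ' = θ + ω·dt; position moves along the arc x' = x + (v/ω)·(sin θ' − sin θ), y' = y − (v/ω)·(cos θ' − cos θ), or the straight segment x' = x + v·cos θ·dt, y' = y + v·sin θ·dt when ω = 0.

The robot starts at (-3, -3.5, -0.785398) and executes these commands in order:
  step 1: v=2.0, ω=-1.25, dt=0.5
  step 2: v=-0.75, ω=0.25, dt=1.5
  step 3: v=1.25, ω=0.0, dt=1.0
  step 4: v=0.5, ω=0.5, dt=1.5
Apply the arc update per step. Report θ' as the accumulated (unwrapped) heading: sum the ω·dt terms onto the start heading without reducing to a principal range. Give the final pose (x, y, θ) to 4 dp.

(-1.7169, -4.8489, -0.2854)

step 1: θ'=-1.4104 (R=-1.6000) → pose (-2.5519, -4.3758, -1.4104)
step 2: θ'=-1.0354 (R=-3.0000) → pose (-2.9332, -3.3244, -1.0354)
step 3: θ'=-1.0354 (straight) → pose (-2.2955, -4.3995, -1.0354)
step 4: θ'=-0.2854 (R=1.0000) → pose (-1.7169, -4.8489, -0.2854)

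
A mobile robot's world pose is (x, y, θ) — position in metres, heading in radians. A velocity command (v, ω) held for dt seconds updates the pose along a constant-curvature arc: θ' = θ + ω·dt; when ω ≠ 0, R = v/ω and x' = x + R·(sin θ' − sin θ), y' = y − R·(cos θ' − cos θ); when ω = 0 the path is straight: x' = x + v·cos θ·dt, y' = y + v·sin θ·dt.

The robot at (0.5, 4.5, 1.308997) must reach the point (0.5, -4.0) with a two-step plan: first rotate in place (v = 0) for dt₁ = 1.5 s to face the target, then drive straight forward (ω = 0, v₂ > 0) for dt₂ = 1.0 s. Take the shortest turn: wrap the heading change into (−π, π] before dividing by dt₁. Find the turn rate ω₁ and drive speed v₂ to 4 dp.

heading to target = atan2(-4−4.5, 0.5−0.5) = -1.5708
Δθ = wrap(-1.5708 − 1.3090) = -2.8798; ω₁ = Δθ/dt₁ = -1.9199
distance = √((0.5−0.5)² + (-4−4.5)²) = 8.5000; v₂ = distance/dt₂ = 8.5000

ω₁ = -1.9199, v₂ = 8.5000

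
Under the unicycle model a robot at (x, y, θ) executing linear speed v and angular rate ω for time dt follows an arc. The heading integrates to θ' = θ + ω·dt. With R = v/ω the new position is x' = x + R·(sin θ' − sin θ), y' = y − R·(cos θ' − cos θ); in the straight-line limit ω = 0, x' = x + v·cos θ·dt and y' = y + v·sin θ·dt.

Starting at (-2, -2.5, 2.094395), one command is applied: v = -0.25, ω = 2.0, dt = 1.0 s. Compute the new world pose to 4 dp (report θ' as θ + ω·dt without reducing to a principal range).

(-1.7899, -2.5099, 4.0944)

θ' = 2.0944 + 2.0·1.0 = 4.0944
R = v/ω = -0.25/2.0 = -0.1250
x' = -2 + -0.1250·(sin 4.0944 − sin 2.0944) = -1.7899
y' = -2.5 − -0.1250·(cos 4.0944 − cos 2.0944) = -2.5099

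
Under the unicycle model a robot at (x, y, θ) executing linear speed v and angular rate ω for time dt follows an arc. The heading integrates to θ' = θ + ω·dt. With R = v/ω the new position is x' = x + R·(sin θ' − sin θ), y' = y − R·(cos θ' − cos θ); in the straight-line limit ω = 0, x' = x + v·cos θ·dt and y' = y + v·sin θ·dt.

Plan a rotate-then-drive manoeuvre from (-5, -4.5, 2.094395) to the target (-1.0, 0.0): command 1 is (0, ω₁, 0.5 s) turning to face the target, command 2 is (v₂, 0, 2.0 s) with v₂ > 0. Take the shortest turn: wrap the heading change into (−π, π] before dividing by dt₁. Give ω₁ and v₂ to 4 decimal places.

ω₁ = -2.5005, v₂ = 3.0104

heading to target = atan2(0−-4.5, -1−-5) = 0.8442
Δθ = wrap(0.8442 − 2.0944) = -1.2502; ω₁ = Δθ/dt₁ = -2.5005
distance = √((-1−-5)² + (0−-4.5)²) = 6.0208; v₂ = distance/dt₂ = 3.0104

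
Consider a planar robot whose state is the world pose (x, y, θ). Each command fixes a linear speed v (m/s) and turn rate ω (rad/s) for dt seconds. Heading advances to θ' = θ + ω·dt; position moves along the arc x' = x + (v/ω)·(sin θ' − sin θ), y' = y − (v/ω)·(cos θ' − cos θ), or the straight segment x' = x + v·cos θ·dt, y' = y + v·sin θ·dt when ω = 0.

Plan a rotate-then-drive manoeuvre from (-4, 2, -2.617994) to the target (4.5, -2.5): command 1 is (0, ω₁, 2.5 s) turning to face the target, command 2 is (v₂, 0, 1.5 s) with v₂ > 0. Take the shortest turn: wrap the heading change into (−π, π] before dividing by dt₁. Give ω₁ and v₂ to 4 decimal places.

ω₁ = 0.8524, v₂ = 6.4118

heading to target = atan2(-2.5−2, 4.5−-4) = -0.4869
Δθ = wrap(-0.4869 − -2.6180) = 2.1311; ω₁ = Δθ/dt₁ = 0.8524
distance = √((4.5−-4)² + (-2.5−2)²) = 9.6177; v₂ = distance/dt₂ = 6.4118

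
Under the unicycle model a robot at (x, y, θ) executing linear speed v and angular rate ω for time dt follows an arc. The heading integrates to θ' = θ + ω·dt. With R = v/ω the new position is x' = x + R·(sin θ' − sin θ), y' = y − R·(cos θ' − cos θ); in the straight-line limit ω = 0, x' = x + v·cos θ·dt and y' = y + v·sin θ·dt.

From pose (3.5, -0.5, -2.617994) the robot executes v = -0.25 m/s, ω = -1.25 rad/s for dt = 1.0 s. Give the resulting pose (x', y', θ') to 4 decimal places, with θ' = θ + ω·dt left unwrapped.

θ' = -2.6180 + -1.25·1.0 = -3.8680
R = v/ω = -0.25/-1.25 = 0.2000
x' = 3.5 + 0.2000·(sin -3.8680 − sin -2.6180) = 3.7328
y' = -0.5 − 0.2000·(cos -3.8680 − cos -2.6180) = -0.5237

(3.7328, -0.5237, -3.8680)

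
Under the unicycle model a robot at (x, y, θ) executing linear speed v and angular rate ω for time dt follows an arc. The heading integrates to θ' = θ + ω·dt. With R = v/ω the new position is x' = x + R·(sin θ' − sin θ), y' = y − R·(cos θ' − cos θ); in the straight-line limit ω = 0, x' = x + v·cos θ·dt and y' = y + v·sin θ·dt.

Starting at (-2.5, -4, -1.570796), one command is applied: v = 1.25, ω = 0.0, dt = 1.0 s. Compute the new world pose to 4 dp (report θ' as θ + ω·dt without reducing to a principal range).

θ' = -1.5708 + 0.0·1.0 = -1.5708
ω = 0 → straight: x' = -2.5 + 1.25·cos(-1.5708)·1.0 = -2.5000
y' = -4 + 1.25·sin(-1.5708)·1.0 = -5.2500

(-2.5000, -5.2500, -1.5708)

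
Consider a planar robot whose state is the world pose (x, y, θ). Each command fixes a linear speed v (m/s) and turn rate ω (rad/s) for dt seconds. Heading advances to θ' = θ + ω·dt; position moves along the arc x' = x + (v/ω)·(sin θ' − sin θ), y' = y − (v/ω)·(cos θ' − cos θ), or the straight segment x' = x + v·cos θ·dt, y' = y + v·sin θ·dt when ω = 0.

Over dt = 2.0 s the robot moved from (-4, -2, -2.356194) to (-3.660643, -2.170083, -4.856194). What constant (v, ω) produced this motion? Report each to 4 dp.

Δθ = -4.856194 − -2.356194 = -2.500000
ω = Δθ/dt = -2.500000/2.0 = -1.2500
R = Δx/(sin θ' − sin θ) = 0.2000
v = R·ω = 0.2000·-1.2500 = -0.2500

v = -0.2500, ω = -1.2500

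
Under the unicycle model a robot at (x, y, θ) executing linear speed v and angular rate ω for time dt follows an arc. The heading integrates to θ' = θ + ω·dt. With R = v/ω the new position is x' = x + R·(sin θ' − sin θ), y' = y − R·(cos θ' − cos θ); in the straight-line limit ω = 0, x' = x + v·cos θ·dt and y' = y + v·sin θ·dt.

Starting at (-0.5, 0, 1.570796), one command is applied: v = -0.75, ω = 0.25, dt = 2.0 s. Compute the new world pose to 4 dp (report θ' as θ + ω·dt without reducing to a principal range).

θ' = 1.5708 + 0.25·2.0 = 2.0708
R = v/ω = -0.75/0.25 = -3.0000
x' = -0.5 + -3.0000·(sin 2.0708 − sin 1.5708) = -0.1327
y' = 0 − -3.0000·(cos 2.0708 − cos 1.5708) = -1.4383

(-0.1327, -1.4383, 2.0708)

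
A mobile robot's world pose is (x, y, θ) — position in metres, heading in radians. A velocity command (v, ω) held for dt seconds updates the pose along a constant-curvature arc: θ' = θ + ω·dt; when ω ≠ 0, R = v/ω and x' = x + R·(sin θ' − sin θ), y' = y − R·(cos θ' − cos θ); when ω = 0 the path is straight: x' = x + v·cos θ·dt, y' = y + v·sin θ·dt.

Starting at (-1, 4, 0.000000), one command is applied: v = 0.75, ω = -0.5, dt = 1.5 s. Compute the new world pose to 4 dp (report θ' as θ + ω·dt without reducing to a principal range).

(0.0225, 3.5975, -0.7500)

θ' = 0.0000 + -0.5·1.5 = -0.7500
R = v/ω = 0.75/-0.5 = -1.5000
x' = -1 + -1.5000·(sin -0.7500 − sin 0.0000) = 0.0225
y' = 4 − -1.5000·(cos -0.7500 − cos 0.0000) = 3.5975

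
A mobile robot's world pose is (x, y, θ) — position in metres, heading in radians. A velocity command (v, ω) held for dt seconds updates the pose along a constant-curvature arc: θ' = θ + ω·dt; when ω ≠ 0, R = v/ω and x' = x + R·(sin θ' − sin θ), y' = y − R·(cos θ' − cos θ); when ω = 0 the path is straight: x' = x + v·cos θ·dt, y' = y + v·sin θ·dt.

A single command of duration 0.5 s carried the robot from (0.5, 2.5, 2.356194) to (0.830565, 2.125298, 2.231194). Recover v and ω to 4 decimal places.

v = -1.0000, ω = -0.2500

Δθ = 2.231194 − 2.356194 = -0.125000
ω = Δθ/dt = -0.125000/0.5 = -0.2500
R = −Δy/(cos θ' − cos θ) = 4.0000
v = R·ω = 4.0000·-0.2500 = -1.0000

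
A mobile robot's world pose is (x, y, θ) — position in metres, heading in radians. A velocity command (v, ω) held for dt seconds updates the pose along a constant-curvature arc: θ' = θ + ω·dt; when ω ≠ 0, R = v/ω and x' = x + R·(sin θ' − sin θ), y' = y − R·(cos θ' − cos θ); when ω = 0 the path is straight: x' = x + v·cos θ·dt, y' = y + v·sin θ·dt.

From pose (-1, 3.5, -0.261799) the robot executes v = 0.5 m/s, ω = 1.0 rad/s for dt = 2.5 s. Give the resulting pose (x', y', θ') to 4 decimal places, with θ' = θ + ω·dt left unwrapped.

(-0.4779, 4.2924, 2.2382)

θ' = -0.2618 + 1.0·2.5 = 2.2382
R = v/ω = 0.5/1.0 = 0.5000
x' = -1 + 0.5000·(sin 2.2382 − sin -0.2618) = -0.4779
y' = 3.5 − 0.5000·(cos 2.2382 − cos -0.2618) = 4.2924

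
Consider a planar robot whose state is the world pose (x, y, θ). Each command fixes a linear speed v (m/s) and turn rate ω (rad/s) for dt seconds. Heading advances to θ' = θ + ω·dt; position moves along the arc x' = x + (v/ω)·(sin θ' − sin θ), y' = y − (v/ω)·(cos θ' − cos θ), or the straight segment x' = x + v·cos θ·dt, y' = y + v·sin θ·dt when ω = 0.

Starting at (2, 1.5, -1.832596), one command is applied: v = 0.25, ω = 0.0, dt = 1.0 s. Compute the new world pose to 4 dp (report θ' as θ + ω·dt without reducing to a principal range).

θ' = -1.8326 + 0.0·1.0 = -1.8326
ω = 0 → straight: x' = 2 + 0.25·cos(-1.8326)·1.0 = 1.9353
y' = 1.5 + 0.25·sin(-1.8326)·1.0 = 1.2585

(1.9353, 1.2585, -1.8326)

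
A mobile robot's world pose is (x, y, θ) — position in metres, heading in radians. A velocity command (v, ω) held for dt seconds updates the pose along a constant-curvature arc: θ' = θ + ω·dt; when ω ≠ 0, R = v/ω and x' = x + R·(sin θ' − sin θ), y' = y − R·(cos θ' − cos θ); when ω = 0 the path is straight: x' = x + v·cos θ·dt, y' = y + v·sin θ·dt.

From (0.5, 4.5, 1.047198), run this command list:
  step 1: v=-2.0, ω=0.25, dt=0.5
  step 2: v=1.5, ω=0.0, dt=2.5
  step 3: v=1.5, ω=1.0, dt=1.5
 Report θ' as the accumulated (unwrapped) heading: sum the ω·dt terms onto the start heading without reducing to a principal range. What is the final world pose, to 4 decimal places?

(0.8069, 8.9810, 2.6722)

step 1: θ'=1.1722 (R=-8.0000) → pose (0.0554, 3.6050, 1.1722)
step 2: θ'=1.1722 (straight) → pose (1.5108, 7.0610, 1.1722)
step 3: θ'=2.6722 (R=1.5000) → pose (0.8069, 8.9810, 2.6722)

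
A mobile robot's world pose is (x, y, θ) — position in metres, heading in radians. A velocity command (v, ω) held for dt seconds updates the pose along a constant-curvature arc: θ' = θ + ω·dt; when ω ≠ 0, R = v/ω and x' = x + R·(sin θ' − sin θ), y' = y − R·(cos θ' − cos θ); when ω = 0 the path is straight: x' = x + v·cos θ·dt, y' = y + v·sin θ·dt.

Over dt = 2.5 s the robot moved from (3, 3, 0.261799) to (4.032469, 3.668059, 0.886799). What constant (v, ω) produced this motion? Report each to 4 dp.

Δθ = 0.886799 − 0.261799 = 0.625000
ω = Δθ/dt = 0.625000/2.5 = 0.2500
R = Δx/(sin θ' − sin θ) = 2.0000
v = R·ω = 2.0000·0.2500 = 0.5000

v = 0.5000, ω = 0.2500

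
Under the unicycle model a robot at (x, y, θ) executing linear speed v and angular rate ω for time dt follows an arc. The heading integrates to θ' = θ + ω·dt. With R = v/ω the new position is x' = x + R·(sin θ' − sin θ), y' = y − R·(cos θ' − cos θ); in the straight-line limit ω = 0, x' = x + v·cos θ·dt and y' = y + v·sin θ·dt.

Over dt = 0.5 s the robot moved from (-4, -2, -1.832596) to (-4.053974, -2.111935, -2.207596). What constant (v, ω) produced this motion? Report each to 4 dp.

v = 0.2500, ω = -0.7500

Δθ = -2.207596 − -1.832596 = -0.375000
ω = Δθ/dt = -0.375000/0.5 = -0.7500
R = −Δy/(cos θ' − cos θ) = -0.3333
v = R·ω = -0.3333·-0.7500 = 0.2500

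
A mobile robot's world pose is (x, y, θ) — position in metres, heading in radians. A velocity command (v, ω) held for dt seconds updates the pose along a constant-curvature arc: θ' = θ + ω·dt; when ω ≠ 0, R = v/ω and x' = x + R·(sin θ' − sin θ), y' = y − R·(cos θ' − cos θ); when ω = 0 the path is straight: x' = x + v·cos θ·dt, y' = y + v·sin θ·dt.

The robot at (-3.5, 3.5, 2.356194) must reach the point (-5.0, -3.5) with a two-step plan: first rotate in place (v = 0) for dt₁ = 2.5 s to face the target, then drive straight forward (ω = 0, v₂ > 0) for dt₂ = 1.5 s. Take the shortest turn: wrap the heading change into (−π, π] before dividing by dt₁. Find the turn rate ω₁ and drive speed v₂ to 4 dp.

ω₁ = 0.8580, v₂ = 4.7726

heading to target = atan2(-3.5−3.5, -5−-3.5) = -1.7819
Δθ = wrap(-1.7819 − 2.3562) = 2.1451; ω₁ = Δθ/dt₁ = 0.8580
distance = √((-5−-3.5)² + (-3.5−3.5)²) = 7.1589; v₂ = distance/dt₂ = 4.7726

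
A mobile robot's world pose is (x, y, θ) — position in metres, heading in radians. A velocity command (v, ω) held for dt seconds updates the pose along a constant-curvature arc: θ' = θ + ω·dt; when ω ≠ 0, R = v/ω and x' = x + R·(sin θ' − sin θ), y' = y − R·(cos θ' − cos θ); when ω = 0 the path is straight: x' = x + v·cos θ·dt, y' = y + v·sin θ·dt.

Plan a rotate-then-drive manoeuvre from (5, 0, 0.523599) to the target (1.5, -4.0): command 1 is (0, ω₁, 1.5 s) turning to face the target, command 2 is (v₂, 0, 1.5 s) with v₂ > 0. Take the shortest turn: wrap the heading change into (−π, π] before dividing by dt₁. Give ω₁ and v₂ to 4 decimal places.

heading to target = atan2(-4−0, 1.5−5) = -2.2896
Δθ = wrap(-2.2896 − 0.5236) = -2.8132; ω₁ = Δθ/dt₁ = -1.8755
distance = √((1.5−5)² + (-4−0)²) = 5.3151; v₂ = distance/dt₂ = 3.5434

ω₁ = -1.8755, v₂ = 3.5434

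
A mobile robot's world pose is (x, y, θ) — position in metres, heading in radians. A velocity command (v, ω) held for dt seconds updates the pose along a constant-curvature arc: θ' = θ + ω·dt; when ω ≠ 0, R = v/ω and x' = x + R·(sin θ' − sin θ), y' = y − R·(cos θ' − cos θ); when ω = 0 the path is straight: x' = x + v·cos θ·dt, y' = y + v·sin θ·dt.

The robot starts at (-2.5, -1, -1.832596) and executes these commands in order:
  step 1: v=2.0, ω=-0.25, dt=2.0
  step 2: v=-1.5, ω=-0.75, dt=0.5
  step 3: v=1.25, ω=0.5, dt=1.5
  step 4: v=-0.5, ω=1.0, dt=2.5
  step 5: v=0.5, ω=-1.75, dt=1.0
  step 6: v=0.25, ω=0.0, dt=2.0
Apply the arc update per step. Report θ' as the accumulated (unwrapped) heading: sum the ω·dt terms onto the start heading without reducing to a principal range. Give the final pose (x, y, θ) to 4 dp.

(-5.2255, -5.3360, -1.2076)

step 1: θ'=-2.3326 (R=-8.0000) → pose (-4.4386, -4.4512, -2.3326)
step 2: θ'=-2.7076 (R=2.0000) → pose (-3.8325, -4.0171, -2.7076)
step 3: θ'=-1.9576 (R=2.5000) → pose (-5.0965, -5.3423, -1.9576)
step 4: θ'=0.5424 (R=-0.5000) → pose (-5.8177, -4.7254, 0.5424)
step 5: θ'=-1.2076 (R=-0.2857) → pose (-5.4031, -4.8686, -1.2076)
step 6: θ'=-1.2076 (straight) → pose (-5.2255, -5.3360, -1.2076)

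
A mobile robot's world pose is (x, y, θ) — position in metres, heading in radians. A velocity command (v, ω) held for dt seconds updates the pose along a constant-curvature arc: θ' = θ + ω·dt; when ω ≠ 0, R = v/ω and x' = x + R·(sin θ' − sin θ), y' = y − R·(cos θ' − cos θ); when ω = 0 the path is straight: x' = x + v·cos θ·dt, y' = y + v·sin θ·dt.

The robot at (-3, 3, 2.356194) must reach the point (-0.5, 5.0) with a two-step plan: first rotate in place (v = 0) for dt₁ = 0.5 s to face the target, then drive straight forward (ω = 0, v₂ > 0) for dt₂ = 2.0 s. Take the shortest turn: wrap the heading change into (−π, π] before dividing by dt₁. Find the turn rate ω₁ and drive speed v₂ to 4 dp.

heading to target = atan2(5−3, -0.5−-3) = 0.6747
Δθ = wrap(0.6747 − 2.3562) = -1.6815; ω₁ = Δθ/dt₁ = -3.3629
distance = √((-0.5−-3)² + (5−3)²) = 3.2016; v₂ = distance/dt₂ = 1.6008

ω₁ = -3.3629, v₂ = 1.6008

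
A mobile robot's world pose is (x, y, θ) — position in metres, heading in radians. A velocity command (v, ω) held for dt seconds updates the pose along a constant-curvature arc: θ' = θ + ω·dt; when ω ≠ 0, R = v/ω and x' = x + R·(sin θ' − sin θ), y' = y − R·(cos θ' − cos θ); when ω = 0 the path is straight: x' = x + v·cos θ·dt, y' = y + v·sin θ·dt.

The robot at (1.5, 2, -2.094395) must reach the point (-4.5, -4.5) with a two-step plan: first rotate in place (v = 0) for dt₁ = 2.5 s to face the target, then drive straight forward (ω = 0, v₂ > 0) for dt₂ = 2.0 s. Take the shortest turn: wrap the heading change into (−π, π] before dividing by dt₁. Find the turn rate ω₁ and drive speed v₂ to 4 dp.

ω₁ = -0.0887, v₂ = 4.4230

heading to target = atan2(-4.5−2, -4.5−1.5) = -2.3162
Δθ = wrap(-2.3162 − -2.0944) = -0.2218; ω₁ = Δθ/dt₁ = -0.0887
distance = √((-4.5−1.5)² + (-4.5−2)²) = 8.8459; v₂ = distance/dt₂ = 4.4230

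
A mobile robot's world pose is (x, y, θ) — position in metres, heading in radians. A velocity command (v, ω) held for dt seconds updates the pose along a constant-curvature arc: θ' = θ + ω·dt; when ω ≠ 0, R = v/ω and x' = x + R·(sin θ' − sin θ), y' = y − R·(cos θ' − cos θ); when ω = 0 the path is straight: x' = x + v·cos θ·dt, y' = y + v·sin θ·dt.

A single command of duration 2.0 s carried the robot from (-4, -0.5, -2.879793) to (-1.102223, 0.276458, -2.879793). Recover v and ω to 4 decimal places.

Δθ = -2.879793 − -2.879793 = 0.000000
ω = Δθ/dt = 0.000000/2.0 = 0.0000
ω = 0 → v = (Δx·cos θ + Δy·sin θ)/dt = -1.5000

v = -1.5000, ω = 0.0000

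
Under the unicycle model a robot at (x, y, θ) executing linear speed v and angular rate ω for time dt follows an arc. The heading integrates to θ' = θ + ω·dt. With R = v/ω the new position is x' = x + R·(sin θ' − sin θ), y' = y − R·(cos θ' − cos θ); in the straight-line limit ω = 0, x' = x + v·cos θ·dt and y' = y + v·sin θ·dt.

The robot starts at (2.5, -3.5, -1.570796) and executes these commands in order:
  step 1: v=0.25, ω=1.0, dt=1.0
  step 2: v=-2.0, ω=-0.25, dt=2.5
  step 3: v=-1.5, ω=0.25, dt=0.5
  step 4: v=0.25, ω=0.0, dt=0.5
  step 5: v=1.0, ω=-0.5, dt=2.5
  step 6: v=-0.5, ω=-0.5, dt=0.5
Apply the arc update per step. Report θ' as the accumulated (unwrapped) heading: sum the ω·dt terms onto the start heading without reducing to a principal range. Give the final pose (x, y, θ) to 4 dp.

step 1: θ'=-0.5708 (R=0.2500) → pose (2.6149, -3.7104, -0.5708)
step 2: θ'=-1.1958 (R=8.0000) → pose (-0.5067, 0.0912, -1.1958)
step 3: θ'=-1.0708 (R=-6.0000) → pose (-0.8243, 0.7701, -1.0708)
step 4: θ'=-1.0708 (straight) → pose (-0.7643, 0.6604, -1.0708)
step 5: θ'=-2.3208 (R=-2.0000) → pose (-1.0561, -1.6617, -2.3208)
step 6: θ'=-2.5708 (R=1.0000) → pose (-0.8647, -1.5019, -2.5708)

(-0.8647, -1.5019, -2.5708)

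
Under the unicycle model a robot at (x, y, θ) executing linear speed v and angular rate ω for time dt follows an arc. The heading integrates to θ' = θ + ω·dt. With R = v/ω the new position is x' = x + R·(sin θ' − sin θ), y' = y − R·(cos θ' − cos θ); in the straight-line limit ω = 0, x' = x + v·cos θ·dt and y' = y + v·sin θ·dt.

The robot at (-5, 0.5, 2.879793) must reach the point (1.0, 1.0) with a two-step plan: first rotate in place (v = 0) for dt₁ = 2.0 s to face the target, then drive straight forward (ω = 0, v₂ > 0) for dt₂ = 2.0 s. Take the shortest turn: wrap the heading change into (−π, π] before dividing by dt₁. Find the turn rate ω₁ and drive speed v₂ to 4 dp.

ω₁ = -1.3983, v₂ = 3.0104

heading to target = atan2(1−0.5, 1−-5) = 0.0831
Δθ = wrap(0.0831 − 2.8798) = -2.7967; ω₁ = Δθ/dt₁ = -1.3983
distance = √((1−-5)² + (1−0.5)²) = 6.0208; v₂ = distance/dt₂ = 3.0104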